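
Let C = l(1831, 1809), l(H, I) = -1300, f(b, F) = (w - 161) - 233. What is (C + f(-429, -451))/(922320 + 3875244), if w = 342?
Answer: -338/1199391 ≈ -0.00028181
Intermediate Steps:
f(b, F) = -52 (f(b, F) = (342 - 161) - 233 = 181 - 233 = -52)
C = -1300
(C + f(-429, -451))/(922320 + 3875244) = (-1300 - 52)/(922320 + 3875244) = -1352/4797564 = -1352*1/4797564 = -338/1199391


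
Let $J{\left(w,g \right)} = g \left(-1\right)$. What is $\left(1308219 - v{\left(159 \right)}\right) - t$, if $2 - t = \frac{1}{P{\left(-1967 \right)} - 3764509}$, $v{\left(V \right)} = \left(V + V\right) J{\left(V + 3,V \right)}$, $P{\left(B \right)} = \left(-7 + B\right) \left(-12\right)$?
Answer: $\frac{5082949017558}{3740821} \approx 1.3588 \cdot 10^{6}$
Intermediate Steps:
$P{\left(B \right)} = 84 - 12 B$
$J{\left(w,g \right)} = - g$
$v{\left(V \right)} = - 2 V^{2}$ ($v{\left(V \right)} = \left(V + V\right) \left(- V\right) = 2 V \left(- V\right) = - 2 V^{2}$)
$t = \frac{7481643}{3740821}$ ($t = 2 - \frac{1}{\left(84 - -23604\right) - 3764509} = 2 - \frac{1}{\left(84 + 23604\right) - 3764509} = 2 - \frac{1}{23688 - 3764509} = 2 - \frac{1}{-3740821} = 2 - - \frac{1}{3740821} = 2 + \frac{1}{3740821} = \frac{7481643}{3740821} \approx 2.0$)
$\left(1308219 - v{\left(159 \right)}\right) - t = \left(1308219 - - 2 \cdot 159^{2}\right) - \frac{7481643}{3740821} = \left(1308219 - \left(-2\right) 25281\right) - \frac{7481643}{3740821} = \left(1308219 - -50562\right) - \frac{7481643}{3740821} = \left(1308219 + 50562\right) - \frac{7481643}{3740821} = 1358781 - \frac{7481643}{3740821} = \frac{5082949017558}{3740821}$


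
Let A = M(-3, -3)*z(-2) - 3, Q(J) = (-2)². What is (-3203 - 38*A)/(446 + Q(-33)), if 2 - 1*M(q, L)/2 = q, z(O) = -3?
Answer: -1949/450 ≈ -4.3311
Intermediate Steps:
Q(J) = 4
M(q, L) = 4 - 2*q
A = -33 (A = (4 - 2*(-3))*(-3) - 3 = (4 + 6)*(-3) - 3 = 10*(-3) - 3 = -30 - 3 = -33)
(-3203 - 38*A)/(446 + Q(-33)) = (-3203 - 38*(-33))/(446 + 4) = (-3203 + 1254)/450 = -1949*1/450 = -1949/450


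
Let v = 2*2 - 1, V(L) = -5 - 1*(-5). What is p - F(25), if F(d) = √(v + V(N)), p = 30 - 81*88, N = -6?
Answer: -7098 - √3 ≈ -7099.7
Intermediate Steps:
V(L) = 0 (V(L) = -5 + 5 = 0)
v = 3 (v = 4 - 1 = 3)
p = -7098 (p = 30 - 7128 = -7098)
F(d) = √3 (F(d) = √(3 + 0) = √3)
p - F(25) = -7098 - √3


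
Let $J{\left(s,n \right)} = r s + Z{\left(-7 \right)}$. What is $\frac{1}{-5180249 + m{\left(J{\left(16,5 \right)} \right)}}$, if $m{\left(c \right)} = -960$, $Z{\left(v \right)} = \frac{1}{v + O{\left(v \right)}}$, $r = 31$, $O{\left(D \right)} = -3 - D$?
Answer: $- \frac{1}{5181209} \approx -1.9301 \cdot 10^{-7}$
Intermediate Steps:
$Z{\left(v \right)} = - \frac{1}{3}$ ($Z{\left(v \right)} = \frac{1}{v - \left(3 + v\right)} = \frac{1}{-3} = - \frac{1}{3}$)
$J{\left(s,n \right)} = - \frac{1}{3} + 31 s$ ($J{\left(s,n \right)} = 31 s - \frac{1}{3} = - \frac{1}{3} + 31 s$)
$\frac{1}{-5180249 + m{\left(J{\left(16,5 \right)} \right)}} = \frac{1}{-5180249 - 960} = \frac{1}{-5181209} = - \frac{1}{5181209}$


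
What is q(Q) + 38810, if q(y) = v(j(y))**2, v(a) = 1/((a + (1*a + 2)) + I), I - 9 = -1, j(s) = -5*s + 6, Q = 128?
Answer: 61419308841/1582564 ≈ 38810.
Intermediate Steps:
j(s) = 6 - 5*s
I = 8 (I = 9 - 1 = 8)
v(a) = 1/(10 + 2*a) (v(a) = 1/((a + (1*a + 2)) + 8) = 1/((a + (a + 2)) + 8) = 1/((a + (2 + a)) + 8) = 1/((2 + 2*a) + 8) = 1/(10 + 2*a))
q(y) = 1/(4*(11 - 5*y)**2) (q(y) = (1/(2*(5 + (6 - 5*y))))**2 = (1/(2*(11 - 5*y)))**2 = 1/(4*(11 - 5*y)**2))
q(Q) + 38810 = 1/(4*(-11 + 5*128)**2) + 38810 = 1/(4*(-11 + 640)**2) + 38810 = (1/4)/629**2 + 38810 = (1/4)*(1/395641) + 38810 = 1/1582564 + 38810 = 61419308841/1582564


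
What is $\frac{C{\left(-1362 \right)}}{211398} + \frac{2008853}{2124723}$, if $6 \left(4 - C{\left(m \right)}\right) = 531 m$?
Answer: $\frac{226927913879}{149720730918} \approx 1.5157$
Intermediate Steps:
$C{\left(m \right)} = 4 - \frac{177 m}{2}$ ($C{\left(m \right)} = 4 - \frac{531 m}{6} = 4 - \frac{177 m}{2}$)
$\frac{C{\left(-1362 \right)}}{211398} + \frac{2008853}{2124723} = \frac{4 - -120537}{211398} + \frac{2008853}{2124723} = \left(4 + 120537\right) \frac{1}{211398} + 2008853 \cdot \frac{1}{2124723} = 120541 \cdot \frac{1}{211398} + \frac{2008853}{2124723} = \frac{120541}{211398} + \frac{2008853}{2124723} = \frac{226927913879}{149720730918}$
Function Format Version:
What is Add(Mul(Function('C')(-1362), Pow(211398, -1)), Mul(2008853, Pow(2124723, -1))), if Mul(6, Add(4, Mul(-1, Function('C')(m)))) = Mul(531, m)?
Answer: Rational(226927913879, 149720730918) ≈ 1.5157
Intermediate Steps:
Function('C')(m) = Add(4, Mul(Rational(-177, 2), m)) (Function('C')(m) = Add(4, Mul(Rational(-1, 6), Mul(531, m))) = Add(4, Mul(Rational(-177, 2), m)))
Add(Mul(Function('C')(-1362), Pow(211398, -1)), Mul(2008853, Pow(2124723, -1))) = Add(Mul(Add(4, Mul(Rational(-177, 2), -1362)), Pow(211398, -1)), Mul(2008853, Pow(2124723, -1))) = Add(Mul(Add(4, 120537), Rational(1, 211398)), Mul(2008853, Rational(1, 2124723))) = Add(Mul(120541, Rational(1, 211398)), Rational(2008853, 2124723)) = Add(Rational(120541, 211398), Rational(2008853, 2124723)) = Rational(226927913879, 149720730918)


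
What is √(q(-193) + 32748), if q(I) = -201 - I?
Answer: 2*√8185 ≈ 180.94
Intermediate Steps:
√(q(-193) + 32748) = √((-201 - 1*(-193)) + 32748) = √((-201 + 193) + 32748) = √(-8 + 32748) = √32740 = 2*√8185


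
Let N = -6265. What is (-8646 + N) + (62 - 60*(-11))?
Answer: -14189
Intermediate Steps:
(-8646 + N) + (62 - 60*(-11)) = (-8646 - 6265) + (62 - 60*(-11)) = -14911 + (62 + 660) = -14911 + 722 = -14189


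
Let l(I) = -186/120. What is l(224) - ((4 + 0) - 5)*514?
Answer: 10249/20 ≈ 512.45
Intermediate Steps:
l(I) = -31/20 (l(I) = -186*1/120 = -31/20)
l(224) - ((4 + 0) - 5)*514 = -31/20 - ((4 + 0) - 5)*514 = -31/20 - (4 - 5)*514 = -31/20 - (-1)*514 = -31/20 - 1*(-514) = -31/20 + 514 = 10249/20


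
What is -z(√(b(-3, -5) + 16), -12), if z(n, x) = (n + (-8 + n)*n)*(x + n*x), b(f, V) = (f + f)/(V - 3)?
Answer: -1206 + 117*√67/2 ≈ -727.16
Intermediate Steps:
b(f, V) = 2*f/(-3 + V) (b(f, V) = (2*f)/(-3 + V) = 2*f/(-3 + V))
z(n, x) = (n + n*(-8 + n))*(x + n*x)
-z(√(b(-3, -5) + 16), -12) = -√(2*(-3)/(-3 - 5) + 16)*(-12)*(-7 + (√(2*(-3)/(-3 - 5) + 16))² - 6*√(2*(-3)/(-3 - 5) + 16)) = -√(2*(-3)/(-8) + 16)*(-12)*(-7 + (√(2*(-3)/(-8) + 16))² - 6*√(2*(-3)/(-8) + 16)) = -√(2*(-3)*(-⅛) + 16)*(-12)*(-7 + (√(2*(-3)*(-⅛) + 16))² - 6*√(2*(-3)*(-⅛) + 16)) = -√(¾ + 16)*(-12)*(-7 + (√(¾ + 16))² - 6*√(¾ + 16)) = -√(67/4)*(-12)*(-7 + (√(67/4))² - 3*√67) = -√67/2*(-12)*(-7 + (√67/2)² - 3*√67) = -√67/2*(-12)*(-7 + 67/4 - 3*√67) = -√67/2*(-12)*(39/4 - 3*√67) = -(-6)*√67*(39/4 - 3*√67) = 6*√67*(39/4 - 3*√67)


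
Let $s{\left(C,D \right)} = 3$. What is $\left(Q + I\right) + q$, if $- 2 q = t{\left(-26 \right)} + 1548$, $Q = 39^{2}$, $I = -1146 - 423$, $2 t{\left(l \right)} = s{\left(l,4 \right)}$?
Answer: $- \frac{3291}{4} \approx -822.75$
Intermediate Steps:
$t{\left(l \right)} = \frac{3}{2}$ ($t{\left(l \right)} = \frac{1}{2} \cdot 3 = \frac{3}{2}$)
$I = -1569$ ($I = -1146 - 423 = -1569$)
$Q = 1521$
$q = - \frac{3099}{4}$ ($q = - \frac{\frac{3}{2} + 1548}{2} = \left(- \frac{1}{2}\right) \frac{3099}{2} = - \frac{3099}{4} \approx -774.75$)
$\left(Q + I\right) + q = \left(1521 - 1569\right) - \frac{3099}{4} = -48 - \frac{3099}{4} = - \frac{3291}{4}$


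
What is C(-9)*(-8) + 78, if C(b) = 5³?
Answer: -922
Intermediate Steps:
C(b) = 125
C(-9)*(-8) + 78 = 125*(-8) + 78 = -1000 + 78 = -922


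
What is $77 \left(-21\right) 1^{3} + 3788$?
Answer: $2171$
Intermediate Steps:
$77 \left(-21\right) 1^{3} + 3788 = \left(-1617\right) 1 + 3788 = -1617 + 3788 = 2171$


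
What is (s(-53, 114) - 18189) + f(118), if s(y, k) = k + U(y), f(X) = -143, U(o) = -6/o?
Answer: -965548/53 ≈ -18218.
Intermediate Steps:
s(y, k) = k - 6/y
(s(-53, 114) - 18189) + f(118) = ((114 - 6/(-53)) - 18189) - 143 = ((114 - 6*(-1/53)) - 18189) - 143 = ((114 + 6/53) - 18189) - 143 = (6048/53 - 18189) - 143 = -957969/53 - 143 = -965548/53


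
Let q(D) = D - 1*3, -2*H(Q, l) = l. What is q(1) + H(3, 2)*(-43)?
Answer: 41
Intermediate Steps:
H(Q, l) = -l/2
q(D) = -3 + D (q(D) = D - 3 = -3 + D)
q(1) + H(3, 2)*(-43) = (-3 + 1) - ½*2*(-43) = -2 - 1*(-43) = -2 + 43 = 41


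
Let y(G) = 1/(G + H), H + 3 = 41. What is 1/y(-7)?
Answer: 31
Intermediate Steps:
H = 38 (H = -3 + 41 = 38)
y(G) = 1/(38 + G) (y(G) = 1/(G + 38) = 1/(38 + G))
1/y(-7) = 1/(1/(38 - 7)) = 1/(1/31) = 31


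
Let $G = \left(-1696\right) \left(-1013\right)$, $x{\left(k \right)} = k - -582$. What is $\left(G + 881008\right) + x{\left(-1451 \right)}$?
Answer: $2598187$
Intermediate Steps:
$x{\left(k \right)} = 582 + k$ ($x{\left(k \right)} = k + 582 = 582 + k$)
$G = 1718048$
$\left(G + 881008\right) + x{\left(-1451 \right)} = \left(1718048 + 881008\right) + \left(582 - 1451\right) = 2599056 - 869 = 2598187$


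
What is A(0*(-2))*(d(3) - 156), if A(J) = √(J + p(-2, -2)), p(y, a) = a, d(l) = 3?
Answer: -153*I*√2 ≈ -216.37*I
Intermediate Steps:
A(J) = √(-2 + J) (A(J) = √(J - 2) = √(-2 + J))
A(0*(-2))*(d(3) - 156) = √(-2 + 0*(-2))*(3 - 156) = √(-2 + 0)*(-153) = √(-2)*(-153) = (I*√2)*(-153) = -153*I*√2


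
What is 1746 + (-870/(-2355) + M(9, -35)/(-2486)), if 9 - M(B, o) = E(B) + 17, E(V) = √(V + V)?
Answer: 340806368/195151 + 3*√2/2486 ≈ 1746.4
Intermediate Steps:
E(V) = √2*√V (E(V) = √(2*V) = √2*√V)
M(B, o) = -8 - √2*√B (M(B, o) = 9 - (√2*√B + 17) = 9 - (17 + √2*√B) = 9 + (-17 - √2*√B) = -8 - √2*√B)
1746 + (-870/(-2355) + M(9, -35)/(-2486)) = 1746 + (-870/(-2355) + (-8 - √2*√9)/(-2486)) = 1746 + (-870*(-1/2355) + (-8 - 1*√2*3)*(-1/2486)) = 1746 + (58/157 + (-8 - 3*√2)*(-1/2486)) = 1746 + (58/157 + (4/1243 + 3*√2/2486)) = 1746 + (72722/195151 + 3*√2/2486) = 340806368/195151 + 3*√2/2486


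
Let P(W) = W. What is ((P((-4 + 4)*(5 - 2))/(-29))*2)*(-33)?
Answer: 0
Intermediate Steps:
((P((-4 + 4)*(5 - 2))/(-29))*2)*(-33) = ((((-4 + 4)*(5 - 2))/(-29))*2)*(-33) = (((0*3)*(-1/29))*2)*(-33) = ((0*(-1/29))*2)*(-33) = (0*2)*(-33) = 0*(-33) = 0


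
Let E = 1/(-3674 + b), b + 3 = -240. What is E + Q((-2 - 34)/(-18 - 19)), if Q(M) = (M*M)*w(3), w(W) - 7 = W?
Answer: 50762951/5362373 ≈ 9.4665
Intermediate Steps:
b = -243 (b = -3 - 240 = -243)
w(W) = 7 + W
Q(M) = 10*M² (Q(M) = (M*M)*(7 + 3) = M²*10 = 10*M²)
E = -1/3917 (E = 1/(-3674 - 243) = 1/(-3917) = -1/3917 ≈ -0.00025530)
E + Q((-2 - 34)/(-18 - 19)) = -1/3917 + 10*((-2 - 34)/(-18 - 19))² = -1/3917 + 10*(-36/(-37))² = -1/3917 + 10*(-36*(-1/37))² = -1/3917 + 10*(36/37)² = -1/3917 + 10*(1296/1369) = -1/3917 + 12960/1369 = 50762951/5362373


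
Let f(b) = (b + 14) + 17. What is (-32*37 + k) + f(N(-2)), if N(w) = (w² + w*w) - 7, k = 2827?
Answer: 1675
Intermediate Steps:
N(w) = -7 + 2*w² (N(w) = (w² + w²) - 7 = 2*w² - 7 = -7 + 2*w²)
f(b) = 31 + b (f(b) = (14 + b) + 17 = 31 + b)
(-32*37 + k) + f(N(-2)) = (-32*37 + 2827) + (31 + (-7 + 2*(-2)²)) = (-1184 + 2827) + (31 + (-7 + 2*4)) = 1643 + (31 + (-7 + 8)) = 1643 + (31 + 1) = 1643 + 32 = 1675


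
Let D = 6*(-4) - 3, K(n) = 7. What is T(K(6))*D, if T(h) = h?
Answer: -189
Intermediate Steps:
D = -27 (D = -24 - 3 = -27)
T(K(6))*D = 7*(-27) = -189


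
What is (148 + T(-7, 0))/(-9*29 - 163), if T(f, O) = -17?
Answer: -131/424 ≈ -0.30896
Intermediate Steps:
(148 + T(-7, 0))/(-9*29 - 163) = (148 - 17)/(-9*29 - 163) = 131/(-261 - 163) = 131/(-424) = 131*(-1/424) = -131/424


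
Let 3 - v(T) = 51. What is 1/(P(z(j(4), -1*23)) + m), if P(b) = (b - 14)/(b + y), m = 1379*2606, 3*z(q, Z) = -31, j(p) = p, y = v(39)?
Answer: 175/628893023 ≈ 2.7827e-7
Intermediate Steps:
v(T) = -48 (v(T) = 3 - 1*51 = 3 - 51 = -48)
y = -48
z(q, Z) = -31/3 (z(q, Z) = (1/3)*(-31) = -31/3)
m = 3593674
P(b) = (-14 + b)/(-48 + b) (P(b) = (b - 14)/(b - 48) = (-14 + b)/(-48 + b))
1/(P(z(j(4), -1*23)) + m) = 1/((-14 - 31/3)/(-48 - 31/3) + 3593674) = 1/(-73/3/(-175/3) + 3593674) = 1/(-3/175*(-73/3) + 3593674) = 1/(73/175 + 3593674) = 1/(628893023/175) = 175/628893023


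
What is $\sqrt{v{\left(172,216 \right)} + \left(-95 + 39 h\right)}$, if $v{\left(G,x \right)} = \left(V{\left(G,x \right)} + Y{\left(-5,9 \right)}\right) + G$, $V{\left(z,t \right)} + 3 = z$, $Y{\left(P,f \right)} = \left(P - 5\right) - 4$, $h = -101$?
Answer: $i \sqrt{3707} \approx 60.885 i$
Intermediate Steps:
$Y{\left(P,f \right)} = -9 + P$ ($Y{\left(P,f \right)} = \left(-5 + P\right) - 4 = -9 + P$)
$V{\left(z,t \right)} = -3 + z$
$v{\left(G,x \right)} = -17 + 2 G$ ($v{\left(G,x \right)} = \left(\left(-3 + G\right) - 14\right) + G = \left(-17 + G\right) + G = -17 + 2 G$)
$\sqrt{v{\left(172,216 \right)} + \left(-95 + 39 h\right)} = \sqrt{\left(-17 + 2 \cdot 172\right) + \left(-95 + 39 \left(-101\right)\right)} = \sqrt{\left(-17 + 344\right) - 4034} = \sqrt{327 - 4034} = \sqrt{-3707} = i \sqrt{3707}$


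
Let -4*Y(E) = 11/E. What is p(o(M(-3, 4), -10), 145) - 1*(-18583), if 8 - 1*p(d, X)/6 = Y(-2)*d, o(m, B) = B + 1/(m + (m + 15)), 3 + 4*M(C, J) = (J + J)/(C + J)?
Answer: 654956/35 ≈ 18713.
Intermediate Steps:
M(C, J) = -¾ + J/(2*(C + J)) (M(C, J) = -¾ + ((J + J)/(C + J))/4 = -¾ + ((2*J)/(C + J))/4 = -¾ + (2*J/(C + J))/4 = -¾ + J/(2*(C + J)))
Y(E) = -11/(4*E)
o(m, B) = B + 1/(15 + 2*m) (o(m, B) = B + 1/(m + (15 + m)) = B + 1/(15 + 2*m))
p(d, X) = 48 - 33*d/4 (p(d, X) = 48 - 6*(-11/4/(-2))*d = 48 - 6*(-11/4*(-½))*d = 48 - 33*d/4)
p(o(M(-3, 4), -10), 145) - 1*(-18583) = (48 - 33*(1 + 15*(-10) + 2*(-10)*((-1*4 - 3*(-3))/(4*(-3 + 4))))/(4*(15 + 2*((-1*4 - 3*(-3))/(4*(-3 + 4)))))) - 1*(-18583) = (48 - 33*(1 - 150 + 2*(-10)*((¼)*(-4 + 9)/1))/(4*(15 + 2*((¼)*(-4 + 9)/1)))) + 18583 = (48 - 33*(1 - 150 + 2*(-10)*((¼)*1*5))/(4*(15 + 2*((¼)*1*5)))) + 18583 = (48 - 33*(1 - 150 + 2*(-10)*(5/4))/(4*(15 + 2*(5/4)))) + 18583 = (48 - 33*(1 - 150 - 25)/(4*(15 + 5/2))) + 18583 = (48 - 33*(-174)/(4*35/2)) + 18583 = (48 - 33*(-174)/70) + 18583 = (48 - 33/4*(-348/35)) + 18583 = (48 + 2871/35) + 18583 = 4551/35 + 18583 = 654956/35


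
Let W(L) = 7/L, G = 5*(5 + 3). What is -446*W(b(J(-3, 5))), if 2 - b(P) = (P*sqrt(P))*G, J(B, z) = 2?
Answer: 223/457 + 8920*sqrt(2)/457 ≈ 28.091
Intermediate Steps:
G = 40 (G = 5*8 = 40)
b(P) = 2 - 40*P**(3/2) (b(P) = 2 - P*sqrt(P)*40 = 2 - P**(3/2)*40 = 2 - 40*P**(3/2))
-446*W(b(J(-3, 5))) = -3122/(2 - 80*sqrt(2))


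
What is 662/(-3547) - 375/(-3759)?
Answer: -386111/4444391 ≈ -0.086876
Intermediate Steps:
662/(-3547) - 375/(-3759) = 662*(-1/3547) - 375*(-1/3759) = -662/3547 + 125/1253 = -386111/4444391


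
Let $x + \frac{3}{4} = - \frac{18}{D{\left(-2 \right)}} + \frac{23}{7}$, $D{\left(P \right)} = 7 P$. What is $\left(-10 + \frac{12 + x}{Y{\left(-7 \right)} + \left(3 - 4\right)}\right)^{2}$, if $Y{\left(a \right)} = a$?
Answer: $\frac{7198489}{50176} \approx 143.46$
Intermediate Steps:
$x = \frac{107}{28}$ ($x = - \frac{3}{4} + \left(- \frac{18}{7 \left(-2\right)} + \frac{23}{7}\right) = - \frac{3}{4} + \left(- \frac{18}{-14} + 23 \cdot \frac{1}{7}\right) = - \frac{3}{4} + \left(\left(-18\right) \left(- \frac{1}{14}\right) + \frac{23}{7}\right) = - \frac{3}{4} + \left(\frac{9}{7} + \frac{23}{7}\right) = - \frac{3}{4} + \frac{32}{7} = \frac{107}{28} \approx 3.8214$)
$\left(-10 + \frac{12 + x}{Y{\left(-7 \right)} + \left(3 - 4\right)}\right)^{2} = \left(-10 + \frac{12 + \frac{107}{28}}{-7 + \left(3 - 4\right)}\right)^{2} = \left(-10 + \frac{443}{28 \left(-7 + \left(3 - 4\right)\right)}\right)^{2} = \left(-10 + \frac{443}{28 \left(-7 - 1\right)}\right)^{2} = \left(-10 + \frac{443}{28 \left(-8\right)}\right)^{2} = \left(-10 + \frac{443}{28} \left(- \frac{1}{8}\right)\right)^{2} = \left(-10 - \frac{443}{224}\right)^{2} = \left(- \frac{2683}{224}\right)^{2} = \frac{7198489}{50176}$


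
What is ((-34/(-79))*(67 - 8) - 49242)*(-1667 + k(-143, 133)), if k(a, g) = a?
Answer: 7037482720/79 ≈ 8.9082e+7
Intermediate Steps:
((-34/(-79))*(67 - 8) - 49242)*(-1667 + k(-143, 133)) = ((-34/(-79))*(67 - 8) - 49242)*(-1667 - 143) = (-34*(-1/79)*59 - 49242)*(-1810) = ((34/79)*59 - 49242)*(-1810) = (2006/79 - 49242)*(-1810) = -3888112/79*(-1810) = 7037482720/79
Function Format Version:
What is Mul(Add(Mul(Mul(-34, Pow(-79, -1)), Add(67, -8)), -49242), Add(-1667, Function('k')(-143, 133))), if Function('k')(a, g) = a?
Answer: Rational(7037482720, 79) ≈ 8.9082e+7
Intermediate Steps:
Mul(Add(Mul(Mul(-34, Pow(-79, -1)), Add(67, -8)), -49242), Add(-1667, Function('k')(-143, 133))) = Mul(Add(Mul(Mul(-34, Pow(-79, -1)), Add(67, -8)), -49242), Add(-1667, -143)) = Mul(Add(Mul(Mul(-34, Rational(-1, 79)), 59), -49242), -1810) = Mul(Add(Mul(Rational(34, 79), 59), -49242), -1810) = Mul(Add(Rational(2006, 79), -49242), -1810) = Mul(Rational(-3888112, 79), -1810) = Rational(7037482720, 79)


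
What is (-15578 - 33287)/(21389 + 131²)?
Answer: -9773/7710 ≈ -1.2676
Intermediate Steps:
(-15578 - 33287)/(21389 + 131²) = -48865/(21389 + 17161) = -48865/38550 = -48865*1/38550 = -9773/7710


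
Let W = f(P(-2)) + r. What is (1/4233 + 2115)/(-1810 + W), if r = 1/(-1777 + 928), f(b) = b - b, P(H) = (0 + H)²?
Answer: -2533641268/2168271001 ≈ -1.1685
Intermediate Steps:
P(H) = H²
f(b) = 0
r = -1/849 (r = 1/(-849) = -1/849 ≈ -0.0011779)
W = -1/849 (W = 0 - 1/849 = -1/849 ≈ -0.0011779)
(1/4233 + 2115)/(-1810 + W) = (1/4233 + 2115)/(-1810 - 1/849) = (1/4233 + 2115)/(-1536691/849) = (8952796/4233)*(-849/1536691) = -2533641268/2168271001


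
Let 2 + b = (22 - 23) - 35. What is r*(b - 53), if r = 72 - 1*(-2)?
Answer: -6734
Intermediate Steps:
r = 74 (r = 72 + 2 = 74)
b = -38 (b = -2 + ((22 - 23) - 35) = -2 + (-1 - 35) = -2 - 36 = -38)
r*(b - 53) = 74*(-38 - 53) = 74*(-91) = -6734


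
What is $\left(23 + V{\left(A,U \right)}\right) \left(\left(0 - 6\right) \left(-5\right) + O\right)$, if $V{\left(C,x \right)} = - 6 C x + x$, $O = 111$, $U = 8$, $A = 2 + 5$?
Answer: $-43005$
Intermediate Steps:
$A = 7$
$V{\left(C,x \right)} = x - 6 C x$ ($V{\left(C,x \right)} = - 6 C x + x = x - 6 C x$)
$\left(23 + V{\left(A,U \right)}\right) \left(\left(0 - 6\right) \left(-5\right) + O\right) = \left(23 + 8 \left(1 - 42\right)\right) \left(\left(0 - 6\right) \left(-5\right) + 111\right) = \left(23 + 8 \left(1 - 42\right)\right) \left(\left(-6\right) \left(-5\right) + 111\right) = \left(23 + 8 \left(-41\right)\right) \left(30 + 111\right) = \left(23 - 328\right) 141 = \left(-305\right) 141 = -43005$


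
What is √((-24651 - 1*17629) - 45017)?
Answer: I*√87297 ≈ 295.46*I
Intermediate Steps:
√((-24651 - 1*17629) - 45017) = √((-24651 - 17629) - 45017) = √(-42280 - 45017) = √(-87297) = I*√87297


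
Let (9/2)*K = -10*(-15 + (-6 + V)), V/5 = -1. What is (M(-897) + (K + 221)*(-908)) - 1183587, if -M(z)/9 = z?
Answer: -12857798/9 ≈ -1.4286e+6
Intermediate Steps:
V = -5 (V = 5*(-1) = -5)
K = 520/9 (K = 2*(-10*(-15 + (-6 - 5)))/9 = 2*(-10*(-15 - 11))/9 = 2*(-10*(-26))/9 = (2/9)*260 = 520/9 ≈ 57.778)
M(z) = -9*z
(M(-897) + (K + 221)*(-908)) - 1183587 = (-9*(-897) + (520/9 + 221)*(-908)) - 1183587 = (8073 + (2509/9)*(-908)) - 1183587 = (8073 - 2278172/9) - 1183587 = -2205515/9 - 1183587 = -12857798/9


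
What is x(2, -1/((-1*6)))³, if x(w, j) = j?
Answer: 1/216 ≈ 0.0046296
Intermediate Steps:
x(2, -1/((-1*6)))³ = (-1/((-1*6)))³ = (-1/(-6))³ = (-1*(-⅙))³ = (⅙)³ = 1/216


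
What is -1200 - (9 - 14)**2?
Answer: -1225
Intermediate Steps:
-1200 - (9 - 14)**2 = -1200 - 1*(-5)**2 = -1200 - 1*25 = -1200 - 25 = -1225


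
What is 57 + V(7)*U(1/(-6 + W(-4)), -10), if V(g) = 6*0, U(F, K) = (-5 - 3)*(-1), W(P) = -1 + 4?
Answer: 57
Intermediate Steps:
W(P) = 3
U(F, K) = 8 (U(F, K) = -8*(-1) = 8)
V(g) = 0
57 + V(7)*U(1/(-6 + W(-4)), -10) = 57 + 0*8 = 57 + 0 = 57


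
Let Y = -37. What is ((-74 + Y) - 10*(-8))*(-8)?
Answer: 248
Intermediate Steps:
((-74 + Y) - 10*(-8))*(-8) = ((-74 - 37) - 10*(-8))*(-8) = (-111 + 80)*(-8) = -31*(-8) = 248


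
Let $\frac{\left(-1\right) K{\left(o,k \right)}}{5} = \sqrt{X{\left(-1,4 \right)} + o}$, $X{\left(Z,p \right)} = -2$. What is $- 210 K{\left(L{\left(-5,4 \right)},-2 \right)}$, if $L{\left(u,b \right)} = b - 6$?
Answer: $2100 i \approx 2100.0 i$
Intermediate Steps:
$L{\left(u,b \right)} = -6 + b$ ($L{\left(u,b \right)} = b - 6 = -6 + b$)
$K{\left(o,k \right)} = - 5 \sqrt{-2 + o}$
$- 210 K{\left(L{\left(-5,4 \right)},-2 \right)} = - 210 \left(- 5 \sqrt{-2 + \left(-6 + 4\right)}\right) = - 210 \left(- 5 \sqrt{-2 - 2}\right) = - 210 \left(- 5 \sqrt{-4}\right) = - 210 \left(- 5 \cdot 2 i\right) = - 210 \left(- 10 i\right) = 2100 i$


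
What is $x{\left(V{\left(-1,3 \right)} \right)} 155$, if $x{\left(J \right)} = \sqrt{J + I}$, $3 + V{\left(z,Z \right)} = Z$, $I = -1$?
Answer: $155 i \approx 155.0 i$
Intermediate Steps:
$V{\left(z,Z \right)} = -3 + Z$
$x{\left(J \right)} = \sqrt{-1 + J}$ ($x{\left(J \right)} = \sqrt{J - 1} = \sqrt{-1 + J}$)
$x{\left(V{\left(-1,3 \right)} \right)} 155 = \sqrt{-1 + \left(-3 + 3\right)} 155 = \sqrt{-1 + 0} \cdot 155 = \sqrt{-1} \cdot 155 = i 155 = 155 i$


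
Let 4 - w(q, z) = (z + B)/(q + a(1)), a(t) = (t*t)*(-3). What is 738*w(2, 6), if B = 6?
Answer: 11808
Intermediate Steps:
a(t) = -3*t² (a(t) = t²*(-3) = -3*t²)
w(q, z) = 4 - (6 + z)/(-3 + q) (w(q, z) = 4 - (z + 6)/(q - 3*1²) = 4 - (6 + z)/(q - 3*1) = 4 - (6 + z)/(q - 3) = 4 - (6 + z)/(-3 + q))
738*w(2, 6) = 738*((-18 - 1*6 + 4*2)/(-3 + 2)) = 738*((-18 - 6 + 8)/(-1)) = 738*(-1*(-16)) = 738*16 = 11808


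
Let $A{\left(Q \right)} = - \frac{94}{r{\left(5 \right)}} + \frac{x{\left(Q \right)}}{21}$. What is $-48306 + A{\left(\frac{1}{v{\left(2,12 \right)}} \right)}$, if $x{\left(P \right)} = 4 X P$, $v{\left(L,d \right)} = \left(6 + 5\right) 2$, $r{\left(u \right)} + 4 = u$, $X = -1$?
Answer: $- \frac{11180402}{231} \approx -48400.0$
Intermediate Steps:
$r{\left(u \right)} = -4 + u$
$v{\left(L,d \right)} = 22$ ($v{\left(L,d \right)} = 11 \cdot 2 = 22$)
$x{\left(P \right)} = - 4 P$ ($x{\left(P \right)} = 4 \left(-1\right) P = - 4 P$)
$A{\left(Q \right)} = -94 - \frac{4 Q}{21}$ ($A{\left(Q \right)} = - \frac{94}{-4 + 5} + \frac{\left(-4\right) Q}{21} = - \frac{94}{1} + - 4 Q \frac{1}{21} = \left(-94\right) 1 - \frac{4 Q}{21} = -94 - \frac{4 Q}{21}$)
$-48306 + A{\left(\frac{1}{v{\left(2,12 \right)}} \right)} = -48306 - \left(94 + \frac{4}{21 \cdot 22}\right) = -48306 - \frac{21716}{231} = - \frac{11180402}{231}$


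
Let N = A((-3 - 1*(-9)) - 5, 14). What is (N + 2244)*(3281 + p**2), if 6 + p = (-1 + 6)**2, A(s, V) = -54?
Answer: 7975980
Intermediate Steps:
p = 19 (p = -6 + (-1 + 6)**2 = -6 + 5**2 = -6 + 25 = 19)
N = -54
(N + 2244)*(3281 + p**2) = (-54 + 2244)*(3281 + 19**2) = 2190*(3281 + 361) = 2190*3642 = 7975980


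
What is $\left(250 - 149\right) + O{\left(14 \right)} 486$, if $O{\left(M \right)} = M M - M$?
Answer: $88553$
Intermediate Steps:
$O{\left(M \right)} = M^{2} - M$
$\left(250 - 149\right) + O{\left(14 \right)} 486 = \left(250 - 149\right) + 14 \left(-1 + 14\right) 486 = \left(250 - 149\right) + 14 \cdot 13 \cdot 486 = 101 + 182 \cdot 486 = 101 + 88452 = 88553$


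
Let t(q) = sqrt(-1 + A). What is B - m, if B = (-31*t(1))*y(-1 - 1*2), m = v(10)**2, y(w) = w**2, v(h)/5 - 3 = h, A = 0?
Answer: -4225 - 279*I ≈ -4225.0 - 279.0*I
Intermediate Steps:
v(h) = 15 + 5*h
t(q) = I (t(q) = sqrt(-1 + 0) = sqrt(-1) = I)
m = 4225 (m = (15 + 5*10)**2 = (15 + 50)**2 = 65**2 = 4225)
B = -279*I (B = (-31*I)*(-1 - 1*2)**2 = (-31*I)*(-1 - 2)**2 = -31*I*(-3)**2 = -31*I*9 = -279*I ≈ -279.0*I)
B - m = -279*I - 1*4225 = -279*I - 4225 = -4225 - 279*I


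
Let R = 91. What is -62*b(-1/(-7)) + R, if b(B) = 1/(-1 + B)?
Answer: 490/3 ≈ 163.33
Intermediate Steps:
-62*b(-1/(-7)) + R = -62/(-1 - 1/(-7)) + 91 = -62/(-1 - 1*(-1/7)) + 91 = -62/(-1 + 1/7) + 91 = -62/(-6/7) + 91 = -62*(-7/6) + 91 = 217/3 + 91 = 490/3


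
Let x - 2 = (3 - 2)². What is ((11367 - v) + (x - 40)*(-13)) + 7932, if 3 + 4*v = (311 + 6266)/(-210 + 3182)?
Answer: 235146979/11888 ≈ 19780.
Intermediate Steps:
x = 3 (x = 2 + (3 - 2)² = 2 + 1² = 2 + 1 = 3)
v = -2339/11888 (v = -¾ + ((311 + 6266)/(-210 + 3182))/4 = -¾ + (6577/2972)/4 = -¾ + (6577*(1/2972))/4 = -¾ + (¼)*(6577/2972) = -¾ + 6577/11888 = -2339/11888 ≈ -0.19675)
((11367 - v) + (x - 40)*(-13)) + 7932 = ((11367 - 1*(-2339/11888)) + (3 - 40)*(-13)) + 7932 = ((11367 + 2339/11888) - 37*(-13)) + 7932 = (135133235/11888 + 481) + 7932 = 140851363/11888 + 7932 = 235146979/11888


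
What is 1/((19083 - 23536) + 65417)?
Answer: 1/60964 ≈ 1.6403e-5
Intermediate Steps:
1/((19083 - 23536) + 65417) = 1/(-4453 + 65417) = 1/60964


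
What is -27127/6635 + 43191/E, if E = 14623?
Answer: -110105836/97023605 ≈ -1.1348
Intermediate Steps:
-27127/6635 + 43191/E = -27127/6635 + 43191/14623 = -110105836/97023605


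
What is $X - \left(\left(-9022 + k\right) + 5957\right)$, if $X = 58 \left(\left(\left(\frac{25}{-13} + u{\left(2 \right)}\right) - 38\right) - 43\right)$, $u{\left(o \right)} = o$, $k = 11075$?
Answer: $- \frac{165146}{13} \approx -12704.0$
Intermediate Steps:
$X = - \frac{61016}{13}$ ($X = 58 \left(\left(\left(\frac{25}{-13} + 2\right) - 38\right) - 43\right) = 58 \left(\left(\left(25 \left(- \frac{1}{13}\right) + 2\right) - 38\right) - 43\right) = 58 \left(\left(\left(- \frac{25}{13} + 2\right) - 38\right) - 43\right) = 58 \left(\left(\frac{1}{13} - 38\right) - 43\right) = 58 \left(- \frac{493}{13} - 43\right) = 58 \left(- \frac{1052}{13}\right) = - \frac{61016}{13} \approx -4693.5$)
$X - \left(\left(-9022 + k\right) + 5957\right) = - \frac{61016}{13} - \left(\left(-9022 + 11075\right) + 5957\right) = - \frac{61016}{13} - \left(2053 + 5957\right) = - \frac{61016}{13} - 8010 = - \frac{165146}{13}$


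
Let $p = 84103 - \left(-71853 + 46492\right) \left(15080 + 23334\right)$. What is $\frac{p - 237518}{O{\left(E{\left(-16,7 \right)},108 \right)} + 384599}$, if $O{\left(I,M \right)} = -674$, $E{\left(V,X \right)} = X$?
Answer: $\frac{324688013}{127975} \approx 2537.1$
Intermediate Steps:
$p = 974301557$ ($p = 84103 - \left(-25361\right) 38414 = 84103 - -974217454 = 84103 + 974217454 = 974301557$)
$\frac{p - 237518}{O{\left(E{\left(-16,7 \right)},108 \right)} + 384599} = \frac{974301557 - 237518}{-674 + 384599} = \frac{974064039}{383925} = 974064039 \cdot \frac{1}{383925} = \frac{324688013}{127975}$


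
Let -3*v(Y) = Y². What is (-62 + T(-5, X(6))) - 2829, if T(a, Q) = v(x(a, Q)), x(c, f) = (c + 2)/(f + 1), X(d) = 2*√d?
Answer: -1529414/529 + 12*√6/529 ≈ -2891.1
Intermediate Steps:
x(c, f) = (2 + c)/(1 + f)
v(Y) = -Y²/3
T(a, Q) = -(2 + a)²/(3*(1 + Q)²) (T(a, Q) = -(2 + a)²/(1 + Q)²/3 = -(2 + a)²/(3*(1 + Q)²))
(-62 + T(-5, X(6))) - 2829 = (-62 - (2 - 5)²/(3*(1 + 2*√6)²)) - 2829 = (-62 - ⅓*(-3)²/(1 + 2*√6)²) - 2829 = (-62 - ⅓*9/(1 + 2*√6)²) - 2829 = (-62 - 3/(1 + 2*√6)²) - 2829 = -2891 - 3/(1 + 2*√6)²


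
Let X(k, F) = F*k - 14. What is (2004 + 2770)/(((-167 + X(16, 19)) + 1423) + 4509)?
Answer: 682/865 ≈ 0.78844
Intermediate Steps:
X(k, F) = -14 + F*k
(2004 + 2770)/(((-167 + X(16, 19)) + 1423) + 4509) = (2004 + 2770)/(((-167 + (-14 + 19*16)) + 1423) + 4509) = 4774/(((-167 + (-14 + 304)) + 1423) + 4509) = 4774/(((-167 + 290) + 1423) + 4509) = 4774/((123 + 1423) + 4509) = 4774/(1546 + 4509) = 4774/6055 = 4774*(1/6055) = 682/865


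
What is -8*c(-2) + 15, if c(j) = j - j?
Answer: 15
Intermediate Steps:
c(j) = 0
-8*c(-2) + 15 = -8*0 + 15 = 0 + 15 = 15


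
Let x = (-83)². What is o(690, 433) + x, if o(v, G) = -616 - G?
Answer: 5840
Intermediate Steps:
x = 6889
o(690, 433) + x = (-616 - 1*433) + 6889 = (-616 - 433) + 6889 = -1049 + 6889 = 5840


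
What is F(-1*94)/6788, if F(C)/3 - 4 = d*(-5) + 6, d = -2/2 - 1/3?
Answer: 25/3394 ≈ 0.0073659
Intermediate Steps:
d = -4/3 (d = -2*1/2 - 1*1/3 = -1 - 1/3 = -4/3 ≈ -1.3333)
F(C) = 50 (F(C) = 12 + 3*(-4/3*(-5) + 6) = 12 + 3*(20/3 + 6) = 12 + 3*(38/3) = 12 + 38 = 50)
F(-1*94)/6788 = 50/6788 = 50*(1/6788) = 25/3394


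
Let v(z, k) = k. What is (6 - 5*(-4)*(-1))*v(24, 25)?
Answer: -350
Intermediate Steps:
(6 - 5*(-4)*(-1))*v(24, 25) = (6 - 5*(-4)*(-1))*25 = (6 + 20*(-1))*25 = (6 - 20)*25 = -14*25 = -350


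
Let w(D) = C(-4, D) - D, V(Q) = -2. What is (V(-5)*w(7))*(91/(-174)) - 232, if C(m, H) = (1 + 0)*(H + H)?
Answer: -19547/87 ≈ -224.68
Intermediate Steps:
C(m, H) = 2*H (C(m, H) = 1*(2*H) = 2*H)
w(D) = D (w(D) = 2*D - D = D)
(V(-5)*w(7))*(91/(-174)) - 232 = (-2*7)*(91/(-174)) - 232 = -1274*(-1)/174 - 232 = -14*(-91/174) - 232 = 637/87 - 232 = -19547/87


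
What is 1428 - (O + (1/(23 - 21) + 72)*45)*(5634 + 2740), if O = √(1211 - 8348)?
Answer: -27318747 - 25122*I*√793 ≈ -2.7319e+7 - 7.0744e+5*I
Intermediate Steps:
O = 3*I*√793 (O = √(-7137) = 3*I*√793 ≈ 84.481*I)
1428 - (O + (1/(23 - 21) + 72)*45)*(5634 + 2740) = 1428 - (3*I*√793 + (1/(23 - 21) + 72)*45)*(5634 + 2740) = 1428 - (3*I*√793 + (1/2 + 72)*45)*8374 = 1428 - (3*I*√793 + (½ + 72)*45)*8374 = 1428 - (3*I*√793 + (145/2)*45)*8374 = 1428 - (3*I*√793 + 6525/2)*8374 = 1428 - (6525/2 + 3*I*√793)*8374 = 1428 - (27320175 + 25122*I*√793) = 1428 + (-27320175 - 25122*I*√793) = -27318747 - 25122*I*√793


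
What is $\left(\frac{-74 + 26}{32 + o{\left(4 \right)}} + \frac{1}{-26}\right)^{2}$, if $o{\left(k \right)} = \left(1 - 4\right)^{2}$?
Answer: $\frac{1661521}{1136356} \approx 1.4621$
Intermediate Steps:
$o{\left(k \right)} = 9$ ($o{\left(k \right)} = \left(-3\right)^{2} = 9$)
$\left(\frac{-74 + 26}{32 + o{\left(4 \right)}} + \frac{1}{-26}\right)^{2} = \left(\frac{-74 + 26}{32 + 9} + \frac{1}{-26}\right)^{2} = \left(- \frac{48}{41} - \frac{1}{26}\right)^{2} = \left(- \frac{1289}{1066}\right)^{2} = \frac{1661521}{1136356}$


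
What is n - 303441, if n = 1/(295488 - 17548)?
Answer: -84338391539/277940 ≈ -3.0344e+5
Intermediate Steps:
n = 1/277940 ≈ 3.5979e-6
n - 303441 = 1/277940 - 303441 = -84338391539/277940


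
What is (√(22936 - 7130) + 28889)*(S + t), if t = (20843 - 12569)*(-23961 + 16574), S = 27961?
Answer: -1764889012453 - 61092077*√15806 ≈ -1.7726e+12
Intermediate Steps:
t = -61120038 (t = 8274*(-7387) = -61120038)
(√(22936 - 7130) + 28889)*(S + t) = (√(22936 - 7130) + 28889)*(27961 - 61120038) = (√15806 + 28889)*(-61092077) = (28889 + √15806)*(-61092077) = -1764889012453 - 61092077*√15806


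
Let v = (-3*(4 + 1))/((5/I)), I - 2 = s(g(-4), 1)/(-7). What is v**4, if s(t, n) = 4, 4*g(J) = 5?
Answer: 810000/2401 ≈ 337.36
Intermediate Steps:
g(J) = 5/4 (g(J) = (1/4)*5 = 5/4)
I = 10/7 (I = 2 + 4/(-7) = 2 + 4*(-1/7) = 2 - 4/7 = 10/7 ≈ 1.4286)
v = -30/7 (v = (-3*(4 + 1))/((5/(10/7))) = (-3*5)/((5*(7/10))) = -15/7/2 = -15*2/7 = -30/7 ≈ -4.2857)
v**4 = (-30/7)**4 = 810000/2401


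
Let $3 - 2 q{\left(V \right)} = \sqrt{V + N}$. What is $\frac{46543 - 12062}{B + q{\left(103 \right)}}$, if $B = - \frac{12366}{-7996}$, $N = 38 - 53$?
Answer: $- \frac{209884295355}{25411961} - \frac{137786110481 \sqrt{22}}{50823922} \approx -20975.0$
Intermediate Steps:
$N = -15$ ($N = 38 - 53 = -15$)
$B = \frac{6183}{3998}$ ($B = \left(-12366\right) \left(- \frac{1}{7996}\right) = \frac{6183}{3998} \approx 1.5465$)
$q{\left(V \right)} = \frac{3}{2} - \frac{\sqrt{-15 + V}}{2}$ ($q{\left(V \right)} = \frac{3}{2} - \frac{\sqrt{V - 15}}{2} = \frac{3}{2} - \frac{\sqrt{-15 + V}}{2}$)
$\frac{46543 - 12062}{B + q{\left(103 \right)}} = \frac{46543 - 12062}{\frac{6183}{3998} + \left(\frac{3}{2} - \frac{\sqrt{-15 + 103}}{2}\right)} = \frac{34481}{\frac{6183}{3998} + \left(\frac{3}{2} - \frac{\sqrt{88}}{2}\right)} = \frac{34481}{\frac{6183}{3998} + \left(\frac{3}{2} - \frac{2 \sqrt{22}}{2}\right)} = \frac{34481}{\frac{6183}{3998} + \left(\frac{3}{2} - \sqrt{22}\right)} = \frac{34481}{\frac{6090}{1999} - \sqrt{22}}$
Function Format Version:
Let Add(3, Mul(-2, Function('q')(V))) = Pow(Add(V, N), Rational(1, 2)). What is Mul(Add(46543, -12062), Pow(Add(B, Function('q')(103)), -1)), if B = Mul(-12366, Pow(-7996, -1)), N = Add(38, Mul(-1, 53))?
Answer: Add(Rational(-209884295355, 25411961), Mul(Rational(-137786110481, 50823922), Pow(22, Rational(1, 2)))) ≈ -20975.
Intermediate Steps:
N = -15 (N = Add(38, -53) = -15)
B = Rational(6183, 3998) (B = Mul(-12366, Rational(-1, 7996)) = Rational(6183, 3998) ≈ 1.5465)
Function('q')(V) = Add(Rational(3, 2), Mul(Rational(-1, 2), Pow(Add(-15, V), Rational(1, 2)))) (Function('q')(V) = Add(Rational(3, 2), Mul(Rational(-1, 2), Pow(Add(V, -15), Rational(1, 2)))) = Add(Rational(3, 2), Mul(Rational(-1, 2), Pow(Add(-15, V), Rational(1, 2)))))
Mul(Add(46543, -12062), Pow(Add(B, Function('q')(103)), -1)) = Mul(Add(46543, -12062), Pow(Add(Rational(6183, 3998), Add(Rational(3, 2), Mul(Rational(-1, 2), Pow(Add(-15, 103), Rational(1, 2))))), -1)) = Mul(34481, Pow(Add(Rational(6183, 3998), Add(Rational(3, 2), Mul(Rational(-1, 2), Pow(88, Rational(1, 2))))), -1)) = Mul(34481, Pow(Add(Rational(6183, 3998), Add(Rational(3, 2), Mul(Rational(-1, 2), Mul(2, Pow(22, Rational(1, 2)))))), -1)) = Mul(34481, Pow(Add(Rational(6183, 3998), Add(Rational(3, 2), Mul(-1, Pow(22, Rational(1, 2))))), -1)) = Mul(34481, Pow(Add(Rational(6090, 1999), Mul(-1, Pow(22, Rational(1, 2)))), -1))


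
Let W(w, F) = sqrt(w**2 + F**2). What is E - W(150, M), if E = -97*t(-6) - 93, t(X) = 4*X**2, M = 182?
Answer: -14061 - 2*sqrt(13906) ≈ -14297.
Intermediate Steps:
E = -14061 (E = -388*(-6)**2 - 93 = -388*36 - 93 = -97*144 - 93 = -13968 - 93 = -14061)
W(w, F) = sqrt(F**2 + w**2)
E - W(150, M) = -14061 - sqrt(182**2 + 150**2) = -14061 - sqrt(33124 + 22500) = -14061 - sqrt(55624) = -14061 - 2*sqrt(13906)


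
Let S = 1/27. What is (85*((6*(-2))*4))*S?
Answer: -1360/9 ≈ -151.11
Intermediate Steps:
S = 1/27 ≈ 0.037037
(85*((6*(-2))*4))*S = (85*((6*(-2))*4))*(1/27) = (85*(-12*4))*(1/27) = (85*(-48))*(1/27) = -4080*1/27 = -1360/9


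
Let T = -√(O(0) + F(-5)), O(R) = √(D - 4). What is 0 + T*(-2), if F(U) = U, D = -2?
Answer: 2*√(-5 + I*√6) ≈ 1.0656 + 4.5973*I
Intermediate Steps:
O(R) = I*√6 (O(R) = √(-2 - 4) = √(-6) = I*√6)
T = -√(-5 + I*√6) (T = -√(I*√6 - 5) = -√(-5 + I*√6) ≈ -0.53281 - 2.2987*I)
0 + T*(-2) = 0 - √(-5 + I*√6)*(-2) = 0 + 2*√(-5 + I*√6) = 2*√(-5 + I*√6)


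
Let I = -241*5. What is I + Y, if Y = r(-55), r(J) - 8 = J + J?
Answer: -1307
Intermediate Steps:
r(J) = 8 + 2*J (r(J) = 8 + (J + J) = 8 + 2*J)
I = -1205
Y = -102 (Y = 8 + 2*(-55) = 8 - 110 = -102)
I + Y = -1205 - 102 = -1307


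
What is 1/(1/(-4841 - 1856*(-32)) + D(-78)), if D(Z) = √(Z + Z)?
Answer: 54551/464226609757 - 5951623202*I*√39/464226609757 ≈ 1.1751e-7 - 0.080064*I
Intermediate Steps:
D(Z) = √2*√Z (D(Z) = √(2*Z) = √2*√Z)
1/(1/(-4841 - 1856*(-32)) + D(-78)) = 1/(1/(-4841 - 1856*(-32)) + √2*√(-78)) = 1/(1/(-4841 + 59392) + √2*(I*√78)) = 1/(1/54551 + 2*I*√39)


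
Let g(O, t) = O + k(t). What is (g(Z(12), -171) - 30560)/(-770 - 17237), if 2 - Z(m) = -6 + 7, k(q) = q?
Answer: 30730/18007 ≈ 1.7066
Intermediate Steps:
Z(m) = 1 (Z(m) = 2 - (-6 + 7) = 2 - 1*1 = 2 - 1 = 1)
g(O, t) = O + t
(g(Z(12), -171) - 30560)/(-770 - 17237) = ((1 - 171) - 30560)/(-770 - 17237) = (-170 - 30560)/(-18007) = -30730*(-1/18007) = 30730/18007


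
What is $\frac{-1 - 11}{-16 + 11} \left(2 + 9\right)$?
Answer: $\frac{132}{5} \approx 26.4$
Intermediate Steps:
$\frac{-1 - 11}{-16 + 11} \left(2 + 9\right) = - \frac{12}{-5} \cdot 11 = \left(-12\right) \left(- \frac{1}{5}\right) 11 = \frac{12}{5} \cdot 11 = \frac{132}{5}$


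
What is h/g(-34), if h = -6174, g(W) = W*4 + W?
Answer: 3087/85 ≈ 36.318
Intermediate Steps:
g(W) = 5*W (g(W) = 4*W + W = 5*W)
h/g(-34) = -6174/(5*(-34)) = -6174/(-170) = -6174*(-1/170) = 3087/85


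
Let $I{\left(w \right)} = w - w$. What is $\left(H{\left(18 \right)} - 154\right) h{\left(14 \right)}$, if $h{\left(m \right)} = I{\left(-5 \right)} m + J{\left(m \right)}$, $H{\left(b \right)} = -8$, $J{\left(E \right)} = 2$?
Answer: $-324$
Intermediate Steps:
$I{\left(w \right)} = 0$
$h{\left(m \right)} = 2$ ($h{\left(m \right)} = 0 m + 2 = 0 + 2 = 2$)
$\left(H{\left(18 \right)} - 154\right) h{\left(14 \right)} = \left(-8 - 154\right) 2 = \left(-162\right) 2 = -324$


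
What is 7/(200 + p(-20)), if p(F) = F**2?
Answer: 7/600 ≈ 0.011667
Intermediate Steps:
7/(200 + p(-20)) = 7/(200 + (-20)**2) = 7/(200 + 400) = 7/600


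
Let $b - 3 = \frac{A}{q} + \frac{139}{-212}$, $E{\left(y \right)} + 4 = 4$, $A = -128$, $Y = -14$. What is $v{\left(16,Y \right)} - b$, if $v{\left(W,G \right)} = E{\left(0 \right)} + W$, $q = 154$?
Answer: $\frac{236483}{16324} \approx 14.487$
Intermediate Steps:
$E{\left(y \right)} = 0$ ($E{\left(y \right)} = -4 + 4 = 0$)
$b = \frac{24701}{16324}$ ($b = 3 + \left(- \frac{128}{154} + \frac{139}{-212}\right) = 3 + \left(\left(-128\right) \frac{1}{154} + 139 \left(- \frac{1}{212}\right)\right) = 3 - \frac{24271}{16324} = \frac{24701}{16324} \approx 1.5132$)
$v{\left(W,G \right)} = W$ ($v{\left(W,G \right)} = 0 + W = W$)
$v{\left(16,Y \right)} - b = 16 - \frac{24701}{16324} = \frac{236483}{16324}$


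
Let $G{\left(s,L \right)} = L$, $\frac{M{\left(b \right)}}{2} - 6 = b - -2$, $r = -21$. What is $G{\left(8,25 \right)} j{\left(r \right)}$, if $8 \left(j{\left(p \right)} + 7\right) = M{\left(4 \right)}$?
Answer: $-100$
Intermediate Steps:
$M{\left(b \right)} = 16 + 2 b$ ($M{\left(b \right)} = 12 + 2 \left(b - -2\right) = 12 + 2 \left(b + 2\right) = 12 + 2 \left(2 + b\right) = 12 + \left(4 + 2 b\right) = 16 + 2 b$)
$j{\left(p \right)} = -4$ ($j{\left(p \right)} = -7 + \frac{16 + 2 \cdot 4}{8} = -7 + \frac{16 + 8}{8} = -7 + \frac{1}{8} \cdot 24 = -7 + 3 = -4$)
$G{\left(8,25 \right)} j{\left(r \right)} = 25 \left(-4\right) = -100$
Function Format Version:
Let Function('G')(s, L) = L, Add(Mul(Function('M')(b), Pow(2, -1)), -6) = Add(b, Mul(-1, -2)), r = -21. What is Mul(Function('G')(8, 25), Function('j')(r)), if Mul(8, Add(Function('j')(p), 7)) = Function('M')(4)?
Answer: -100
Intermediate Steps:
Function('M')(b) = Add(16, Mul(2, b)) (Function('M')(b) = Add(12, Mul(2, Add(b, Mul(-1, -2)))) = Add(12, Mul(2, Add(b, 2))) = Add(12, Mul(2, Add(2, b))) = Add(12, Add(4, Mul(2, b))) = Add(16, Mul(2, b)))
Function('j')(p) = -4 (Function('j')(p) = Add(-7, Mul(Rational(1, 8), Add(16, Mul(2, 4)))) = Add(-7, Mul(Rational(1, 8), Add(16, 8))) = Add(-7, Mul(Rational(1, 8), 24)) = Add(-7, 3) = -4)
Mul(Function('G')(8, 25), Function('j')(r)) = Mul(25, -4) = -100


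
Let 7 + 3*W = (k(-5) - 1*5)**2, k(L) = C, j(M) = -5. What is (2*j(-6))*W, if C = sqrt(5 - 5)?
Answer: -60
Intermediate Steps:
C = 0 (C = sqrt(0) = 0)
k(L) = 0
W = 6 (W = -7/3 + (0 - 1*5)**2/3 = -7/3 + (0 - 5)**2/3 = -7/3 + (1/3)*(-5)**2 = -7/3 + (1/3)*25 = -7/3 + 25/3 = 6)
(2*j(-6))*W = (2*(-5))*6 = -10*6 = -60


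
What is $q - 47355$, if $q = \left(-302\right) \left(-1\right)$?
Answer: $-47053$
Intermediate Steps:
$q = 302$
$q - 47355 = 302 - 47355 = -47053$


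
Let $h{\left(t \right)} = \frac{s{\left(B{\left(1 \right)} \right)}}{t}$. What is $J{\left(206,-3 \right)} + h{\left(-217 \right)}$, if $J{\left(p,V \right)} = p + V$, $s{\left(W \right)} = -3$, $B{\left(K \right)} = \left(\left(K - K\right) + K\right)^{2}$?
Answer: $\frac{44054}{217} \approx 203.01$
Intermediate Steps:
$B{\left(K \right)} = K^{2}$ ($B{\left(K \right)} = \left(0 + K\right)^{2} = K^{2}$)
$J{\left(p,V \right)} = V + p$
$h{\left(t \right)} = - \frac{3}{t}$
$J{\left(206,-3 \right)} + h{\left(-217 \right)} = \left(-3 + 206\right) - \frac{3}{-217} = 203 - - \frac{3}{217} = 203 + \frac{3}{217} = \frac{44054}{217}$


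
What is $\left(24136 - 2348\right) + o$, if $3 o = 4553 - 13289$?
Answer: $18876$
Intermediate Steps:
$o = -2912$ ($o = \frac{4553 - 13289}{3} = \frac{1}{3} \left(-8736\right) = -2912$)
$\left(24136 - 2348\right) + o = \left(24136 - 2348\right) - 2912 = 21788 - 2912 = 18876$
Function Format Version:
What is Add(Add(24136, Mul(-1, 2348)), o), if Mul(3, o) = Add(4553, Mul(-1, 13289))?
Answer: 18876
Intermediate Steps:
o = -2912 (o = Mul(Rational(1, 3), Add(4553, Mul(-1, 13289))) = Mul(Rational(1, 3), Add(4553, -13289)) = Mul(Rational(1, 3), -8736) = -2912)
Add(Add(24136, Mul(-1, 2348)), o) = Add(Add(24136, Mul(-1, 2348)), -2912) = Add(Add(24136, -2348), -2912) = Add(21788, -2912) = 18876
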